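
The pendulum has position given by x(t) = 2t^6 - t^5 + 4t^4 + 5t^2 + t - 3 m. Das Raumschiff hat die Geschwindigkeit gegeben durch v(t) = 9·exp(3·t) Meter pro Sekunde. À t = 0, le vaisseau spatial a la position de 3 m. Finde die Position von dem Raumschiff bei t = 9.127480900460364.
Wir müssen unsere Gleichung für die Geschwindigkeit v(t) = 9·exp(3·t) 1-mal integrieren. Das Integral von der Geschwindigkeit ist die Position. Mit x(0) = 3 erhalten wir x(t) = 3·exp(3·t). Aus der Gleichung für die Position x(t) = 3·exp(3·t), setzen wir t = 9.127480900460364 ein und erhalten x = 2339726106748.08.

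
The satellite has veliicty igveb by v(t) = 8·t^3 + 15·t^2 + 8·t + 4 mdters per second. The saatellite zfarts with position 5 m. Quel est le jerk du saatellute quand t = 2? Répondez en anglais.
To solve this, we need to take 2 derivatives of our velocity equation v(t) = 8·t^3 + 15·t^2 + 8·t + 4. The derivative of velocity gives acceleration: a(t) = 24·t^2 + 30·t + 8. Differentiating acceleration, we get jerk: j(t) = 48·t + 30. From the given jerk equation j(t) = 48·t + 30, we substitute t = 2 to get j = 126.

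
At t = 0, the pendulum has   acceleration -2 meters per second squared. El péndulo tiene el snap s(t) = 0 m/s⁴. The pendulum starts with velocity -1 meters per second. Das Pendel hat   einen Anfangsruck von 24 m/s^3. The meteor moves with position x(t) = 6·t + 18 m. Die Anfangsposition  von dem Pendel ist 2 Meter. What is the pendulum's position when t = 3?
We must find the integral of our snap equation s(t) = 0 4 times. Taking ∫s(t)dt and applying j(0) = 24, we find j(t) = 24. Taking ∫j(t)dt and applying a(0) = -2, we find a(t) = 24·t - 2. Taking ∫a(t)dt and applying v(0) = -1, we find v(t) = 12·t^2 - 2·t - 1. Taking ∫v(t)dt and applying x(0) = 2, we find x(t) = 4·t^3 - t^2 - t + 2. Using x(t) = 4·t^3 - t^2 - t + 2 and substituting t = 3, we find x = 98.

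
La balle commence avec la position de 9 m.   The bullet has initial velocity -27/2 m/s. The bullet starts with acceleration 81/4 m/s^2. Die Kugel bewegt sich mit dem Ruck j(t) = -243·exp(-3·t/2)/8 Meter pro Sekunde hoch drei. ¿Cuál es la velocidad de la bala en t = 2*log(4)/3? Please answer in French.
Nous devons intégrer notre équation du jerk j(t) = -243·exp(-3·t/2)/8 2 fois. La primitive du jerk, avec a(0) = 81/4, donne l'accélération: a(t) = 81·exp(-3·t/2)/4. La primitive de l'accélération, avec v(0) = -27/2, donne la vitesse: v(t) = -27·exp(-3·t/2)/2. En utilisant v(t) = -27·exp(-3·t/2)/2 et en substituant t = 2*log(4)/3, nous trouvons v = -27/8.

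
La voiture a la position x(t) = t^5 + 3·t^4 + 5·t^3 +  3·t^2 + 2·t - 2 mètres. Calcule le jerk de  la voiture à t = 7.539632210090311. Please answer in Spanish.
Debemos derivar nuestra ecuación de la posición x(t) = t^5 + 3·t^4 + 5·t^3 + 3·t^2 + 2·t - 2 3 veces. La derivada de la posición da la velocidad: v(t) = 5·t^4 + 12·t^3 + 15·t^2 + 6·t + 2. La derivada de la velocidad da la aceleración: a(t) = 20·t^3 + 36·t^2 + 30·t + 6. La derivada de la aceleración da la sacudida: j(t) = 60·t^2 + 72·t + 30. De la ecuación de la sacudida j(t) = 60·t^2 + 72·t + 30, sustituimos t = 7.539632210090311 para obtener j = 3983.61675093238.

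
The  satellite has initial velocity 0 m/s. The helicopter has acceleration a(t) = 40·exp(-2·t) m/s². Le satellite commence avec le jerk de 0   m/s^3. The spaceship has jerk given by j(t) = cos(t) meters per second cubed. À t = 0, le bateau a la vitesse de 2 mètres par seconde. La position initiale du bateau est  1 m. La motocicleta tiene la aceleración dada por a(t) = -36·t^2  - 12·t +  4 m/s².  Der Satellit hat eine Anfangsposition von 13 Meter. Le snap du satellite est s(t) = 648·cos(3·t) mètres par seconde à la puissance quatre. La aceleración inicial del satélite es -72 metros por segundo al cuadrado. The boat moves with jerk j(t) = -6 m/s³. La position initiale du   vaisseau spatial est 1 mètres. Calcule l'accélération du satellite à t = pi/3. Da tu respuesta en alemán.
Wir müssen unsere Gleichung für den Snap s(t) = 648·cos(3·t) 2-mal integrieren. Mit ∫s(t)dt und Anwendung von j(0) = 0, finden wir j(t) = 216·sin(3·t). Mit ∫j(t)dt und Anwendung von a(0) = -72, finden wir a(t) = -72·cos(3·t). Wir haben die Beschleunigung a(t) = -72·cos(3·t). Durch Einsetzen von t = pi/3: a(pi/3) = 72.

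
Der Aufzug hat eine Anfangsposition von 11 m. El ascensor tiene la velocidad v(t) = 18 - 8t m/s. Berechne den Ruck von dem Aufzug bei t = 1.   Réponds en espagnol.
Partiendo de la velocidad v(t) = 18 - 8·t, tomamos 2 derivadas. Derivando la velocidad, obtenemos la aceleración: a(t) = -8. Derivando la aceleración, obtenemos la sacudida: j(t) = 0. De la ecuación de la sacudida j(t) = 0, sustituimos t = 1 para obtener j = 0.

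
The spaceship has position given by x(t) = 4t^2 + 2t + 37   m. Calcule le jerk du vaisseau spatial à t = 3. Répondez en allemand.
Um dies zu lösen, müssen wir 3 Ableitungen unserer Gleichung für die Position x(t) = 4·t^2 + 2·t + 37 nehmen. Durch Ableiten von der Position erhalten wir die Geschwindigkeit: v(t) = 8·t + 2. Mit d/dt von v(t) finden wir a(t) = 8. Mit d/dt von a(t) finden wir j(t) = 0. Aus der Gleichung für den Ruck j(t) = 0, setzen wir t = 3 ein und erhalten j = 0.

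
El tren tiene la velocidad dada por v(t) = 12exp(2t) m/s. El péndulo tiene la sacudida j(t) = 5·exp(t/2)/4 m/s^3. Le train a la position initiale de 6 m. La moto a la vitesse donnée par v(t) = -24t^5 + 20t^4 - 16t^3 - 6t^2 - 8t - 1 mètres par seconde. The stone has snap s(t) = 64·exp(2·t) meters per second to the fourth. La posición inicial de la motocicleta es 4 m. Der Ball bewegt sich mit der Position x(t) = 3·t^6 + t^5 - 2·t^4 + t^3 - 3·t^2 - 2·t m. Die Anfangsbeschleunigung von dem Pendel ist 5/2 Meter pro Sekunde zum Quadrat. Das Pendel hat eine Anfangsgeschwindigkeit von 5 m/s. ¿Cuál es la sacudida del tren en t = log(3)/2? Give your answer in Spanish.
Para resolver esto, necesitamos tomar 2 derivadas de nuestra ecuación de la velocidad v(t) = 12·exp(2·t). Derivando la velocidad, obtenemos la aceleración: a(t) = 24·exp(2·t). La derivada de la aceleración da la sacudida: j(t) = 48·exp(2·t). Tenemos la sacudida j(t) = 48·exp(2·t). Sustituyendo t = log(3)/2: j(log(3)/2) = 144.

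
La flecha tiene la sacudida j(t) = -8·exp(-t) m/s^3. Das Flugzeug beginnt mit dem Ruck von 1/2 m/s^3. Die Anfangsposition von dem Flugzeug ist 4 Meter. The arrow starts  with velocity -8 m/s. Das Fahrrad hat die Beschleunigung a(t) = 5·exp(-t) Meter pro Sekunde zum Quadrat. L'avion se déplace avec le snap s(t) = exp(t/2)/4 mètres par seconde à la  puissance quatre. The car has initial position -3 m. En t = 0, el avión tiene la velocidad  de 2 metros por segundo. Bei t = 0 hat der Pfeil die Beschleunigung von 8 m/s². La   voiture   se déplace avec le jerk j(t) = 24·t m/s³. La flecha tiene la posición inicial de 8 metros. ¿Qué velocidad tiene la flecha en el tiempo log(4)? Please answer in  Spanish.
Necesitamos integrar nuestra ecuación de la sacudida j(t) = -8·exp(-t) 2 veces. La integral de la sacudida, con a(0) = 8, da la aceleración: a(t) = 8·exp(-t). Integrando la aceleración y usando la condición inicial v(0) = -8, obtenemos v(t) = -8·exp(-t). Usando v(t) = -8·exp(-t) y sustituyendo t = log(4), encontramos v = -2.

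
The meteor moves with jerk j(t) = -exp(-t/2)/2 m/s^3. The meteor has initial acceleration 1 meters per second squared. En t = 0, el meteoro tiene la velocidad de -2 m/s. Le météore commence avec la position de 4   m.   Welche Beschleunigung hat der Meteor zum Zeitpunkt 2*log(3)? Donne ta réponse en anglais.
We need to integrate our jerk equation j(t) = -exp(-t/2)/2 1 time. The antiderivative of jerk, with a(0) = 1, gives acceleration: a(t) = exp(-t/2). From the given acceleration equation a(t) = exp(-t/2), we substitute t = 2*log(3) to get a = 1/3.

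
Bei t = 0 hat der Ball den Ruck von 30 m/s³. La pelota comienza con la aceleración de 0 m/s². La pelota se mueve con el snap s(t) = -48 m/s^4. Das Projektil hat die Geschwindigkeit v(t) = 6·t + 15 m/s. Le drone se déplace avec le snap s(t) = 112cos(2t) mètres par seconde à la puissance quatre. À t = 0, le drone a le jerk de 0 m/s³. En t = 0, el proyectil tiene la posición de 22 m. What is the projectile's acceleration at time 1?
We must differentiate our velocity equation v(t) = 6·t + 15 1 time. Differentiating velocity, we get acceleration: a(t) = 6. We have acceleration a(t) = 6. Substituting t = 1: a(1) = 6.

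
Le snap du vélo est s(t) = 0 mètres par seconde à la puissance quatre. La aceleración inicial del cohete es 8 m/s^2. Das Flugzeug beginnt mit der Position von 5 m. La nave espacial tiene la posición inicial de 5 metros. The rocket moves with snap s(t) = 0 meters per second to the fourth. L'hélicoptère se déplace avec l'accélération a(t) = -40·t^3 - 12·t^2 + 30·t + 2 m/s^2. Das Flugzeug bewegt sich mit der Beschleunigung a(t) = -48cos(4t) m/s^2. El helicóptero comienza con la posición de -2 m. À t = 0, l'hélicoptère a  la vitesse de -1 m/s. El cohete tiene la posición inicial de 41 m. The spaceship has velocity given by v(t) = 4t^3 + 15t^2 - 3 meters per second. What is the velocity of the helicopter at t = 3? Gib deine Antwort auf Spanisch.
Partiendo de la aceleración a(t) = -40·t^3 - 12·t^2 + 30·t + 2, tomamos 1 integral. Tomando ∫a(t)dt y aplicando v(0) = -1, encontramos v(t) = -10·t^4 - 4·t^3 + 15·t^2 + 2·t - 1. Usando v(t) = -10·t^4 - 4·t^3 + 15·t^2 + 2·t - 1 y sustituyendo t = 3, encontramos v = -778.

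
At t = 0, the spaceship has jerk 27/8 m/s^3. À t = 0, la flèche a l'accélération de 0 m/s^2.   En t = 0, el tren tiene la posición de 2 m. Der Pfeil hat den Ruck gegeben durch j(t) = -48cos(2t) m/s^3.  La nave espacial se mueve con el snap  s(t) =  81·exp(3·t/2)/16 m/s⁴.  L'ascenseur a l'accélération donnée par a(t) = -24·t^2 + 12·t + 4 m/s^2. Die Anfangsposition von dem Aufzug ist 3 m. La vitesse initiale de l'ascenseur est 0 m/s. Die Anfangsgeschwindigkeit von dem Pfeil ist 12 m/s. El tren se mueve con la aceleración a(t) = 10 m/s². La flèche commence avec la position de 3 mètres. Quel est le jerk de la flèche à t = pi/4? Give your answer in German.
Wir haben den Ruck j(t) = -48·cos(2·t). Durch Einsetzen von t = pi/4: j(pi/4) = 0.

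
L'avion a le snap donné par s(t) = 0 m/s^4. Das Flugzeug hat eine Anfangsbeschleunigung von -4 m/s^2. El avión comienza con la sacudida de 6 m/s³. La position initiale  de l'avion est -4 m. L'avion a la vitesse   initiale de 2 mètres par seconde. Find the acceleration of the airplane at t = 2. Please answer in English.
Starting from snap s(t) = 0, we take 2 antiderivatives. Integrating snap and using the initial condition j(0) = 6, we get j(t) = 6. Taking ∫j(t)dt and applying a(0) = -4, we find a(t) = 6·t - 4. Using a(t) = 6·t - 4 and substituting t = 2, we find a = 8.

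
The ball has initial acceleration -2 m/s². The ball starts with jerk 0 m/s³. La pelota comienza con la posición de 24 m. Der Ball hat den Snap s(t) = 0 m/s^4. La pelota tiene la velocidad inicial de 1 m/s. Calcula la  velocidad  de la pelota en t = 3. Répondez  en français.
Pour résoudre ceci, nous devons prendre 3 primitives de notre équation du snap s(t) = 0. En prenant ∫s(t)dt et en appliquant j(0) = 0, nous trouvons j(t) = 0. La primitive du jerk est l'accélération. En utilisant a(0) = -2, nous obtenons a(t) = -2. En prenant ∫a(t)dt et en appliquant v(0) = 1, nous trouvons v(t) = 1 - 2·t. Nous avons la vitesse v(t) = 1 - 2·t. En substituant t = 3: v(3) = -5.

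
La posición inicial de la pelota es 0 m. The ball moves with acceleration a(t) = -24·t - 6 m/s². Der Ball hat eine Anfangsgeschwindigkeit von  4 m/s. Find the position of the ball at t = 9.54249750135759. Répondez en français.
Pour résoudre ceci, nous devons prendre 2 primitives de notre équation de l'accélération a(t) = -24·t - 6. La primitive de l'accélération est la vitesse. En utilisant v(0) = 4, nous obtenons v(t) = -12·t^2 - 6·t + 4. La primitive de la vitesse est la position. En utilisant x(0) = 0, nous obtenons x(t) = -4·t^3 - 3·t^2 + 4·t. Nous avons la position x(t) = -4·t^3 - 3·t^2 + 4·t. En substituant t = 9.54249750135759: x(9.54249750135759) = -3710.73877495230.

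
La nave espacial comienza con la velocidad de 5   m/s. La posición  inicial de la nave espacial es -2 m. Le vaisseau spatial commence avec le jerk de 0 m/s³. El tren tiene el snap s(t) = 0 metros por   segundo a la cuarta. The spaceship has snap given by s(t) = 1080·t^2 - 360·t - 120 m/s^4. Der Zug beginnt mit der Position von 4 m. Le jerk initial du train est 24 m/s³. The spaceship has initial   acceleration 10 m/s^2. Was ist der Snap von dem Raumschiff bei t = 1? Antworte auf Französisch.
Nous avons le snap s(t) = 1080·t^2 - 360·t - 120. En substituant t = 1: s(1) = 600.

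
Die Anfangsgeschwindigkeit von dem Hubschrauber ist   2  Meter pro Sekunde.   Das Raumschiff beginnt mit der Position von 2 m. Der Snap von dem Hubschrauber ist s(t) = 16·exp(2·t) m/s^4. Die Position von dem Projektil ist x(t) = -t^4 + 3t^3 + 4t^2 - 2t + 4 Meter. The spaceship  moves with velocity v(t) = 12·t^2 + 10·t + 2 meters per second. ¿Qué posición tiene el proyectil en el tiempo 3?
Usando x(t) = -t^4 + 3·t^3 + 4·t^2 - 2·t + 4 y sustituyendo t = 3, encontramos x = 34.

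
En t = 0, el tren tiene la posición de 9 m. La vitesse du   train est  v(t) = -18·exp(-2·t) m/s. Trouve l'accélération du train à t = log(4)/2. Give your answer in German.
Wir müssen unsere Gleichung für die Geschwindigkeit v(t) = -18·exp(-2·t) 1-mal ableiten. Mit d/dt von v(t) finden wir a(t) = 36·exp(-2·t). Mit a(t) = 36·exp(-2·t) und Einsetzen von t = log(4)/2, finden wir a = 9.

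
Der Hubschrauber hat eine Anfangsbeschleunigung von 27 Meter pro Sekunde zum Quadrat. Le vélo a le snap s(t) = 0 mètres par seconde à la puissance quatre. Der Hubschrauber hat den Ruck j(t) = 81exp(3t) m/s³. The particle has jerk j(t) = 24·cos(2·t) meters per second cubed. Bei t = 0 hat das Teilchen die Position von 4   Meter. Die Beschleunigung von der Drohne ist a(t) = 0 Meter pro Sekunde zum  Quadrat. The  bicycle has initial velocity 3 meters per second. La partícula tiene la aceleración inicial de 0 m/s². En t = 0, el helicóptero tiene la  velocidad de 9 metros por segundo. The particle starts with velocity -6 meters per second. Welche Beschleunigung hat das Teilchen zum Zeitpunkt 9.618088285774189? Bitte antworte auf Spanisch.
Para resolver esto, necesitamos tomar 1 integral de nuestra ecuación de la sacudida j(t) = 24·cos(2·t). Tomando ∫j(t)dt y aplicando a(0) = 0, encontramos a(t) = 12·sin(2·t). Usando a(t) = 12·sin(2·t) y sustituyendo t = 9.618088285774189, encontramos a = 4.52472790529613.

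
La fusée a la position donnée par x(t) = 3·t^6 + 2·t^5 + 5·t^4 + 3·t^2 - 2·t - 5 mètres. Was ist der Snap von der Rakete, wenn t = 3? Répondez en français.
En partant de la position x(t) = 3·t^6 + 2·t^5 + 5·t^4 + 3·t^2 - 2·t - 5, nous prenons 4 dérivées. La dérivée de la position donne la vitesse: v(t) = 18·t^5 + 10·t^4 + 20·t^3 + 6·t - 2. La dérivée de la vitesse donne l'accélération: a(t) = 90·t^4 + 40·t^3 + 60·t^2 + 6. En dérivant l'accélération, nous obtenons le jerk: j(t) = 360·t^3 + 120·t^2 + 120·t. En dérivant le jerk, nous obtenons le snap: s(t) = 1080·t^2 + 240·t + 120. Nous avons le snap s(t) = 1080·t^2 + 240·t + 120. En substituant t = 3: s(3) = 10560.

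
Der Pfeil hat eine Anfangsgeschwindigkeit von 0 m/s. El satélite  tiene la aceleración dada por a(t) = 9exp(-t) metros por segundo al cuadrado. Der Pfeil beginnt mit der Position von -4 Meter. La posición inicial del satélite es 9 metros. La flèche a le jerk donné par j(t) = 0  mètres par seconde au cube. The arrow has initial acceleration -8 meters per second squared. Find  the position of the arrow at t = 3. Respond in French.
Nous devons intégrer notre équation du jerk j(t) = 0 3 fois. En prenant ∫j(t)dt et en appliquant a(0) = -8, nous trouvons a(t) = -8. La primitive de l'accélération est la vitesse. En utilisant v(0) = 0, nous obtenons v(t) = -8·t. En intégrant la vitesse et en utilisant la condition initiale x(0) = -4, nous obtenons x(t) = -4·t^2 - 4. Nous avons la position x(t) = -4·t^2 - 4. En substituant t = 3: x(3) = -40.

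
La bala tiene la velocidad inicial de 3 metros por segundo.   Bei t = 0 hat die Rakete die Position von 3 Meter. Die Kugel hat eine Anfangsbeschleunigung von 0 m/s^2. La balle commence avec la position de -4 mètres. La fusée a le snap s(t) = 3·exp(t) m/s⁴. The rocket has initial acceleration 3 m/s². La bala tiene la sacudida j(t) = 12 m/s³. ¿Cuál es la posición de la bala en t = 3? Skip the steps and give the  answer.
x(3) = 59.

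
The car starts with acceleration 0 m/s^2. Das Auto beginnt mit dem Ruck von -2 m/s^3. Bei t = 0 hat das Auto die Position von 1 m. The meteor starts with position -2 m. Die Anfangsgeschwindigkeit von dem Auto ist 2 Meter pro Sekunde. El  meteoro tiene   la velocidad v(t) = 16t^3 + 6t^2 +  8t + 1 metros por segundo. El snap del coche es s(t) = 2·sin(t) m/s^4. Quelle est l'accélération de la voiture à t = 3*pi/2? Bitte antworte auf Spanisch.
Partiendo del snap s(t) = 2·sin(t), tomamos 2 antiderivadas. La antiderivada del snap es la sacudida. Usando j(0) = -2, obtenemos j(t) = -2·cos(t). Tomando ∫j(t)dt y aplicando a(0) = 0, encontramos a(t) = -2·sin(t). Usando a(t) = -2·sin(t) y sustituyendo t = 3*pi/2, encontramos a = 2.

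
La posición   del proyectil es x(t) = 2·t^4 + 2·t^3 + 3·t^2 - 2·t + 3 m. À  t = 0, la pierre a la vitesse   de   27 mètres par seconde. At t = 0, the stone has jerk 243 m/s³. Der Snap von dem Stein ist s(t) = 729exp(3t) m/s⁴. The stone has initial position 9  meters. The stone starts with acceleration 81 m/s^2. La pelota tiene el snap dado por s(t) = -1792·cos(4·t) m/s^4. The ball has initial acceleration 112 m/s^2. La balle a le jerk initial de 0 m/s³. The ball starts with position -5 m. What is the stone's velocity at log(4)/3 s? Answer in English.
We need to integrate our snap equation s(t) = 729·exp(3·t) 3 times. Finding the antiderivative of s(t) and using j(0) = 243: j(t) = 243·exp(3·t). Finding the antiderivative of j(t) and using a(0) = 81: a(t) = 81·exp(3·t). The integral of acceleration, with v(0) = 27, gives velocity: v(t) = 27·exp(3·t). We have velocity v(t) = 27·exp(3·t). Substituting t = log(4)/3: v(log(4)/3) = 108.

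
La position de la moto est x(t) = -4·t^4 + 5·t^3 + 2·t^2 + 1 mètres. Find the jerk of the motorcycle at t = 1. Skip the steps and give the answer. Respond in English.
j(1) = -66.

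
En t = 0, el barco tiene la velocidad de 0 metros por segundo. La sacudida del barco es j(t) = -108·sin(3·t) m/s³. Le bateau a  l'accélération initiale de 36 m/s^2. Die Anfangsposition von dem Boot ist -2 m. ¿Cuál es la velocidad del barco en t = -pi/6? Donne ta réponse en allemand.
Ausgehend von dem Ruck j(t) = -108·sin(3·t), nehmen wir 2 Integrale. Durch Integration von dem Ruck und Verwendung der Anfangsbedingung a(0) = 36, erhalten wir a(t) = 36·cos(3·t). Das Integral von der Beschleunigung, mit v(0) = 0, ergibt die Geschwindigkeit: v(t) = 12·sin(3·t). Aus der Gleichung für die Geschwindigkeit v(t) = 12·sin(3·t), setzen wir t = -pi/6 ein und erhalten v = -12.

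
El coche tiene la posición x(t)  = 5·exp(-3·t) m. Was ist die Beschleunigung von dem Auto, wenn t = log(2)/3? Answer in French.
Nous devons dériver notre équation de la position x(t) = 5·exp(-3·t) 2 fois. En prenant d/dt de x(t), nous trouvons v(t) = -15·exp(-3·t). La dérivée de la vitesse donne l'accélération: a(t) = 45·exp(-3·t). De l'équation de l'accélération a(t) = 45·exp(-3·t), nous substituons t = log(2)/3 pour obtenir a = 45/2.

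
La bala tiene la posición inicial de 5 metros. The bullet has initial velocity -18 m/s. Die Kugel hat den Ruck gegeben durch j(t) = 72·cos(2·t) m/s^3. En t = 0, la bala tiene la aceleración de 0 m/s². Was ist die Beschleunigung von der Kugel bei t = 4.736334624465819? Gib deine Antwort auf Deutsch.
Wir müssen das Integral unserer Gleichung für den Ruck j(t) = 72·cos(2·t) 1-mal finden. Mit ∫j(t)dt und Anwendung von a(0) = 0, finden wir a(t) = 36·sin(2·t). Mit a(t) = 36·sin(2·t) und Einsetzen von t = 4.736334624465819, finden wir a = -1.72342739571070.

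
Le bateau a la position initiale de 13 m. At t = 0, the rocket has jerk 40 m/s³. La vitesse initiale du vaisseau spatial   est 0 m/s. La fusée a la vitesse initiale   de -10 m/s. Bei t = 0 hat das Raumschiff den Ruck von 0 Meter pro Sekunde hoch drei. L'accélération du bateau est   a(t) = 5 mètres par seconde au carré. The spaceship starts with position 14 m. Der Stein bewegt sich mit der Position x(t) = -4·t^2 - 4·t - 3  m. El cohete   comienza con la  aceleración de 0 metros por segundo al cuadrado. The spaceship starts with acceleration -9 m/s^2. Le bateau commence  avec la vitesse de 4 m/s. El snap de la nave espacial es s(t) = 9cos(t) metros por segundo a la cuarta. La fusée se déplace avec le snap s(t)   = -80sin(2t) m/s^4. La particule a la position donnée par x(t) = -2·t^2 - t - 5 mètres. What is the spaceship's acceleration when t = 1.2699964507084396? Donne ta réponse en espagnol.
Debemos encontrar la integral de nuestra ecuación del snap s(t) = 9·cos(t) 2 veces. Integrando el snap y usando la condición inicial j(0) = 0, obtenemos j(t) = 9·sin(t). La integral de la sacudida, con a(0) = -9, da la aceleración: a(t) = -9·cos(t). De la ecuación de la aceleración a(t) = -9·cos(t), sustituimos t = 1.2699964507084396 para obtener a = -2.66655836569373.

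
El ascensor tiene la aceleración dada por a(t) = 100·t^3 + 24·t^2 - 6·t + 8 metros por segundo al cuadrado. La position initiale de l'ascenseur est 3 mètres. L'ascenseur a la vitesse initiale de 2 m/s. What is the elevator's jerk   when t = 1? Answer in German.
Ausgehend von der Beschleunigung a(t) = 100·t^3 + 24·t^2 - 6·t + 8, nehmen wir 1 Ableitung. Durch Ableiten von der Beschleunigung erhalten wir den Ruck: j(t) = 300·t^2 + 48·t - 6. Mit j(t) = 300·t^2 + 48·t - 6 und Einsetzen von t = 1, finden wir j = 342.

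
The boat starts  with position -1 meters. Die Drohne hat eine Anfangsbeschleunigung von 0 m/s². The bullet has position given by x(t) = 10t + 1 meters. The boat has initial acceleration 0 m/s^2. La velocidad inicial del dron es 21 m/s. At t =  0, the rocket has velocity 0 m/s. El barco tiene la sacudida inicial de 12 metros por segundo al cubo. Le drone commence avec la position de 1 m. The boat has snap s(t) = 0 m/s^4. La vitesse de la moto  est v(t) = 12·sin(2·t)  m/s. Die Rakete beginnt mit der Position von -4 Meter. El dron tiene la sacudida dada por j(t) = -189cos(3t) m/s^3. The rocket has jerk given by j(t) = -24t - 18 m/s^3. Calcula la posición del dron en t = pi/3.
Partiendo de la sacudida j(t) = -189·cos(3·t), tomamos 3 antiderivadas. La antiderivada de la sacudida, con a(0) = 0, da la aceleración: a(t) = -63·sin(3·t). Integrando la aceleración y usando la condición inicial v(0) = 21, obtenemos v(t) = 21·cos(3·t). Integrando la velocidad y usando la condición inicial x(0) = 1, obtenemos x(t) = 7·sin(3·t) + 1. Tenemos la posición x(t) = 7·sin(3·t) + 1. Sustituyendo t = pi/3: x(pi/3) = 1.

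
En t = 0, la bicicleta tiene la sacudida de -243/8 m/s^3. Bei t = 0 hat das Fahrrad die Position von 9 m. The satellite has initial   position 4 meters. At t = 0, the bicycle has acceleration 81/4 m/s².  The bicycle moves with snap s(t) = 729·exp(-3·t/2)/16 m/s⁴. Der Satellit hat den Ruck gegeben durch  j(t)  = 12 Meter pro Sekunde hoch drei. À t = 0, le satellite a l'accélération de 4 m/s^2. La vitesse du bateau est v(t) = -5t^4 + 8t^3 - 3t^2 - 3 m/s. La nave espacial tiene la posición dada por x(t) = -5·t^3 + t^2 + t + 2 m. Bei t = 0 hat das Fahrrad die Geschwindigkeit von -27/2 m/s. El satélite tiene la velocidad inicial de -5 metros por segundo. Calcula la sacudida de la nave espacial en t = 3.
Para resolver esto, necesitamos tomar 3 derivadas de nuestra ecuación de la posición x(t) = -5·t^3 + t^2 + t + 2. Tomando d/dt de x(t), encontramos v(t) = -15·t^2 + 2·t + 1. Tomando d/dt de v(t), encontramos a(t) = 2 - 30·t. Derivando la aceleración, obtenemos la sacudida: j(t) = -30. Tenemos la sacudida j(t) = -30. Sustituyendo t = 3: j(3) = -30.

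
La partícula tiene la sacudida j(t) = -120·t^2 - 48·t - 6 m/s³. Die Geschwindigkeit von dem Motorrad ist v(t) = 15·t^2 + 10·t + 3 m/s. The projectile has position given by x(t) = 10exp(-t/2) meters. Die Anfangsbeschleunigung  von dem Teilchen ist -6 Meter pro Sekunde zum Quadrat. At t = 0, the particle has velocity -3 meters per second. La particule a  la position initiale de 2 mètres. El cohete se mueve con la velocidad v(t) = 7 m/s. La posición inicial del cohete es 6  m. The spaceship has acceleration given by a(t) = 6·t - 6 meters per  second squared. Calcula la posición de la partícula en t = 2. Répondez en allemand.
Ausgehend von dem Ruck j(t) = -120·t^2 - 48·t - 6, nehmen wir 3 Integrale. Mit ∫j(t)dt und Anwendung von a(0) = -6, finden wir a(t) = -40·t^3 - 24·t^2 - 6·t - 6. Mit ∫a(t)dt und Anwendung von v(0) = -3, finden wir v(t) = -10·t^4 - 8·t^3 - 3·t^2 - 6·t - 3. Die Stammfunktion von der Geschwindigkeit, mit x(0) = 2, ergibt die Position: x(t) = -2·t^5 - 2·t^4 - t^3 - 3·t^2 - 3·t + 2. Wir haben die Position x(t) = -2·t^5 - 2·t^4 - t^3 - 3·t^2 - 3·t + 2. Durch Einsetzen von t = 2: x(2) = -120.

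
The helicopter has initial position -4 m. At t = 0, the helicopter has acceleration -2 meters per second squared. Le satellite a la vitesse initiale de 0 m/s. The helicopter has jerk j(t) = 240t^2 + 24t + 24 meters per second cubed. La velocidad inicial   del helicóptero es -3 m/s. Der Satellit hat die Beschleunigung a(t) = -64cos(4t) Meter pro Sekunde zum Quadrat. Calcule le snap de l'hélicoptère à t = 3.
En partant du jerk j(t) = 240·t^2 + 24·t + 24, nous prenons 1 dérivée. En prenant d/dt de j(t), nous trouvons s(t) = 480·t + 24. De l'équation du snap s(t) = 480·t + 24, nous substituons t = 3 pour obtenir s = 1464.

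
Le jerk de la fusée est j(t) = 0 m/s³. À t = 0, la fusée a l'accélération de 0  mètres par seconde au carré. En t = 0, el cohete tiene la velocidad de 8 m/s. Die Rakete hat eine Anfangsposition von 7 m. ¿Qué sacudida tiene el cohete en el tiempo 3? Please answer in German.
Aus der Gleichung für den Ruck j(t) = 0, setzen wir t = 3 ein und erhalten j = 0.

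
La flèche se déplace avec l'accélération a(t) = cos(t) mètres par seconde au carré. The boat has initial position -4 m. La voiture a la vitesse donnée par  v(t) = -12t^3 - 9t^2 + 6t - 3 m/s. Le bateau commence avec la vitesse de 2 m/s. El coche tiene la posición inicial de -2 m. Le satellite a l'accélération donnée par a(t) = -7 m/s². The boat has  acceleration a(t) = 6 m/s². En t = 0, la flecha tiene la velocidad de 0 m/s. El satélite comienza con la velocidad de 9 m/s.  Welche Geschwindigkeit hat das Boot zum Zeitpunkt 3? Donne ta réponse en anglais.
To find the answer, we compute 1 integral of a(t) = 6. Integrating acceleration and using the initial condition v(0) = 2, we get v(t) = 6·t + 2. Using v(t) = 6·t + 2 and substituting t = 3, we find v = 20.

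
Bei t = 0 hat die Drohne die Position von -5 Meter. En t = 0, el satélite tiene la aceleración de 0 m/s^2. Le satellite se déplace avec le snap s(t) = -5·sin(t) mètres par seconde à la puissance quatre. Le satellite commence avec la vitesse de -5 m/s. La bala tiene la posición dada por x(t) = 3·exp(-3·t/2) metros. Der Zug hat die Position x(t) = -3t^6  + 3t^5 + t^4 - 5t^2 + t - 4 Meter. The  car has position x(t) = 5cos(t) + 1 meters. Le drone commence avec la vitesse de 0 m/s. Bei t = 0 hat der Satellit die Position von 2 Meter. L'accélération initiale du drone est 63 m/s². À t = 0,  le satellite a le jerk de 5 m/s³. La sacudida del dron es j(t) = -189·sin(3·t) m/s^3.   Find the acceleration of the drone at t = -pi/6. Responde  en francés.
Nous devons trouver l'intégrale de notre équation du jerk j(t) = -189·sin(3·t) 1 fois. En intégrant le jerk et en utilisant la condition initiale a(0) = 63, nous obtenons a(t) = 63·cos(3·t). En utilisant a(t) = 63·cos(3·t) et en substituant t = -pi/6, nous trouvons a = 0.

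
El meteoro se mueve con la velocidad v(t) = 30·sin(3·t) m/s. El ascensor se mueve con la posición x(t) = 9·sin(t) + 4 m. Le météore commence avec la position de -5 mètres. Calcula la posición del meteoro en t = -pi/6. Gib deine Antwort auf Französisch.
Nous devons trouver l'intégrale de notre équation de la vitesse v(t) = 30·sin(3·t) 1 fois. En intégrant la vitesse et en utilisant la condition initiale x(0) = -5, nous obtenons x(t) = 5 - 10·cos(3·t). De l'équation de la position x(t) = 5 - 10·cos(3·t), nous substituons t = -pi/6 pour obtenir x = 5.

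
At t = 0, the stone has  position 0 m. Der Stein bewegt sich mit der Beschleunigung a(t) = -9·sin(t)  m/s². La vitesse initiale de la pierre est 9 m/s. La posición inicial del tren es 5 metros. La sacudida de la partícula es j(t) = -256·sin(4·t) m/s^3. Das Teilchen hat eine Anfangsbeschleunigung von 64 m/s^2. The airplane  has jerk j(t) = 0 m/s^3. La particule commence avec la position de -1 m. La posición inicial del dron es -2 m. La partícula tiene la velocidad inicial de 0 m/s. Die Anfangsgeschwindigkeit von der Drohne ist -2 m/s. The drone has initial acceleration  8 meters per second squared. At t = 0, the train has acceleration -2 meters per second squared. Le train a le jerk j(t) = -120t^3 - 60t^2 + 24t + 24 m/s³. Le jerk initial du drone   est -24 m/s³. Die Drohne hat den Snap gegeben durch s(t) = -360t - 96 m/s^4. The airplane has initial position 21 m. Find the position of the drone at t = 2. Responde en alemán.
Ausgehend von dem Snap s(t) = -360·t - 96, nehmen wir 4 Stammfunktionen. Die Stammfunktion von dem Snap ist der Ruck. Mit j(0) = -24 erhalten wir j(t) = -180·t^2 - 96·t - 24. Mit ∫j(t)dt und Anwendung von a(0) = 8, finden wir a(t) = -60·t^3 - 48·t^2 - 24·t + 8. Das Integral von der Beschleunigung ist die Geschwindigkeit. Mit v(0) = -2 erhalten wir v(t) = -15·t^4 - 16·t^3 - 12·t^2 + 8·t - 2. Durch Integration von der Geschwindigkeit und Verwendung der Anfangsbedingung x(0) = -2, erhalten wir x(t) = -3·t^5 - 4·t^4 - 4·t^3 + 4·t^2 - 2·t - 2. Wir haben die Position x(t) = -3·t^5 - 4·t^4 - 4·t^3 + 4·t^2 - 2·t - 2. Durch Einsetzen von t = 2: x(2) = -182.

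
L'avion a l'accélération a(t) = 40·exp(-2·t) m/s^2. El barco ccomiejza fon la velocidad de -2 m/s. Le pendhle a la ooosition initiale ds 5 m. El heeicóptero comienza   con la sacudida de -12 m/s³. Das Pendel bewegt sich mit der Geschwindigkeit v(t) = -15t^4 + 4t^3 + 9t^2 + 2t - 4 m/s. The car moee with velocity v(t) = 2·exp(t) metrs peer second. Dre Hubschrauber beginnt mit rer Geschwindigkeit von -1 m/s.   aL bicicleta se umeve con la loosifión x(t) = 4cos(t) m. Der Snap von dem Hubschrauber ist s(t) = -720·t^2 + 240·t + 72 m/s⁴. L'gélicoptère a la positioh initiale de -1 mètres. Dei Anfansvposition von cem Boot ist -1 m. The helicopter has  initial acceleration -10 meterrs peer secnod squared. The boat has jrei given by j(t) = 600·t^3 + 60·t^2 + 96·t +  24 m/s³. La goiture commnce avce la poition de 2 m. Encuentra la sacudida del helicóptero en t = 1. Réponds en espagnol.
Partiendo del snap s(t) = -720·t^2 + 240·t + 72, tomamos 1 integral. La integral del snap, con j(0) = -12, da la sacudida: j(t) = -240·t^3 + 120·t^2 + 72·t - 12. Tenemos la sacudida j(t) = -240·t^3 + 120·t^2 + 72·t - 12. Sustituyendo t = 1: j(1) = -60.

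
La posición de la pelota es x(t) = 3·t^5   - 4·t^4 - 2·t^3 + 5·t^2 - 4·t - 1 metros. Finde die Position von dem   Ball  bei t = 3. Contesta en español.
De la ecuación de la posición x(t) = 3·t^5 - 4·t^4 - 2·t^3 + 5·t^2 - 4·t - 1, sustituimos t = 3 para obtener x = 383.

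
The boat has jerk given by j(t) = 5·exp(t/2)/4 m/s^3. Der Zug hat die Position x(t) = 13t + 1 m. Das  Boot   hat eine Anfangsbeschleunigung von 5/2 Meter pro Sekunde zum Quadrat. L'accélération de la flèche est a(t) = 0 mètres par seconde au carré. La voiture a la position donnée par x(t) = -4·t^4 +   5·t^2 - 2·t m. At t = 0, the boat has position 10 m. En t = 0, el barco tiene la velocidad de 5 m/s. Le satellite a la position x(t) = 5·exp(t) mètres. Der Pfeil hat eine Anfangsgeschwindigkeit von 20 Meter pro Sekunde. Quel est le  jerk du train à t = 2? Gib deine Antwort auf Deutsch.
Wir müssen unsere Gleichung für die Position x(t) = 13·t + 1 3-mal ableiten. Mit d/dt von x(t) finden wir v(t) = 13. Durch Ableiten von der Geschwindigkeit erhalten wir die Beschleunigung: a(t) = 0. Durch Ableiten von der Beschleunigung erhalten wir den Ruck: j(t) = 0. Wir haben den Ruck j(t) = 0. Durch Einsetzen von t = 2: j(2) = 0.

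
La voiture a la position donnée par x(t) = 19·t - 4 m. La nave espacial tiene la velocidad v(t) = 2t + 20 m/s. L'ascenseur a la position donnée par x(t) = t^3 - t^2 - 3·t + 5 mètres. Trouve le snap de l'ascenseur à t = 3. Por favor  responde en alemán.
Wir müssen unsere Gleichung für die Position x(t) = t^3 - t^2 - 3·t + 5 4-mal ableiten. Durch Ableiten von der Position erhalten wir die Geschwindigkeit: v(t) = 3·t^2 - 2·t - 3. Durch Ableiten von der Geschwindigkeit erhalten wir die Beschleunigung: a(t) = 6·t - 2. Die Ableitung von der Beschleunigung ergibt den Ruck: j(t) = 6. Durch Ableiten von dem Ruck erhalten wir den Snap: s(t) = 0. Wir haben den Snap s(t) = 0. Durch Einsetzen von t = 3: s(3) = 0.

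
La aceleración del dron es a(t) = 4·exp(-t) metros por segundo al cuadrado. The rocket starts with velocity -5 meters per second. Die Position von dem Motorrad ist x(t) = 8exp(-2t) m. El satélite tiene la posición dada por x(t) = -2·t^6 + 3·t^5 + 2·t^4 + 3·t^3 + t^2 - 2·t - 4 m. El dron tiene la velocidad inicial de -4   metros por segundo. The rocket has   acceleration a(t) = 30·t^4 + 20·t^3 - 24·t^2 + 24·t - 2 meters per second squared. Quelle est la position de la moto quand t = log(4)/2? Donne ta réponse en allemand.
Wir haben die Position x(t) = 8·exp(-2·t). Durch Einsetzen von t = log(4)/2: x(log(4)/2) = 2.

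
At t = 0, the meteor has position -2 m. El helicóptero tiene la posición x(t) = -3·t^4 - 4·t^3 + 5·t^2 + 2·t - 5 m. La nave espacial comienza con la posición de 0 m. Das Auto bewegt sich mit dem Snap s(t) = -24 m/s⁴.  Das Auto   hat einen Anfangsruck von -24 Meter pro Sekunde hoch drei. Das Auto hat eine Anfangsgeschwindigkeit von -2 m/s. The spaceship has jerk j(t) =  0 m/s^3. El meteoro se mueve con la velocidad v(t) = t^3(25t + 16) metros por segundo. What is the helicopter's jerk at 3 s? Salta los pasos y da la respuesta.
The jerk at t = 3 is j = -240.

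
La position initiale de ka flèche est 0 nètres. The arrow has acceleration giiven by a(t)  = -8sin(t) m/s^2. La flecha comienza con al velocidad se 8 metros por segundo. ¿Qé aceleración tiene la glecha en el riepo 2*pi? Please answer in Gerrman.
Wir haben die Beschleunigung a(t) = -8·sin(t). Durch Einsetzen von t = 2*pi: a(2*pi) = 0.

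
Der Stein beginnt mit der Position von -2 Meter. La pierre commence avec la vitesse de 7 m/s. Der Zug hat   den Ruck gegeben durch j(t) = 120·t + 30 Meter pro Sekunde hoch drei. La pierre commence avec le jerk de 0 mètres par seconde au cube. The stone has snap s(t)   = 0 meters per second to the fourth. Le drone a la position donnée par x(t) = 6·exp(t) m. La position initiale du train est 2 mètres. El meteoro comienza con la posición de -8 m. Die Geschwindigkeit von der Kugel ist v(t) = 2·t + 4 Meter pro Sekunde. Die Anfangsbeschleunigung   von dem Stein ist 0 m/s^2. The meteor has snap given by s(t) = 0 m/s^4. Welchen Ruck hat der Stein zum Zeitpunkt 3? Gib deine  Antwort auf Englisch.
We must find the integral of our snap equation s(t) = 0 1 time. The integral of snap is jerk. Using j(0) = 0, we get j(t) = 0. We have jerk j(t) = 0. Substituting t = 3: j(3) = 0.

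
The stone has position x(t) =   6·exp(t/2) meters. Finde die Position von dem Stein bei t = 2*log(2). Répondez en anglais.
Using x(t) = 6·exp(t/2) and substituting t = 2*log(2), we find x = 12.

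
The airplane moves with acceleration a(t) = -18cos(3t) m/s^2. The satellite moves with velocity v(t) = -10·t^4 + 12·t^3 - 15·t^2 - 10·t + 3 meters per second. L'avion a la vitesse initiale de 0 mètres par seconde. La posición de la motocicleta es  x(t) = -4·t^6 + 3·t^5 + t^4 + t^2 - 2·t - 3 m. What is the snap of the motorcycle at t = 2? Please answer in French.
Pour résoudre ceci, nous devons prendre 4 dérivées de notre équation de la position x(t) = -4·t^6 + 3·t^5 + t^4 + t^2 - 2·t - 3. En dérivant la position, nous obtenons la vitesse: v(t) = -24·t^5 + 15·t^4 + 4·t^3 + 2·t - 2. En prenant d/dt de v(t), nous trouvons a(t) = -120·t^4 + 60·t^3 + 12·t^2 + 2. En prenant d/dt de a(t), nous trouvons j(t) = -480·t^3 + 180·t^2 + 24·t. En prenant d/dt de j(t), nous trouvons s(t) = -1440·t^2 + 360·t + 24. De l'équation du snap s(t) = -1440·t^2 + 360·t + 24, nous substituons t = 2 pour obtenir s = -5016.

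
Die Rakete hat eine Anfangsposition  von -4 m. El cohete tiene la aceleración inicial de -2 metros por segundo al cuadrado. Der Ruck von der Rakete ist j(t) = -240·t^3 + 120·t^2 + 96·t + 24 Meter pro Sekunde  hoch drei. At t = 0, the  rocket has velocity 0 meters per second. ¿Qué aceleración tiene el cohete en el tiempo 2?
Debemos encontrar la integral de nuestra ecuación de la sacudida j(t) = -240·t^3 + 120·t^2 + 96·t + 24 1 vez. La antiderivada de la sacudida es la aceleración. Usando a(0) = -2, obtenemos a(t) = -60·t^4 + 40·t^3 + 48·t^2 + 24·t - 2. De la ecuación de la aceleración a(t) = -60·t^4 + 40·t^3 + 48·t^2 + 24·t - 2, sustituimos t = 2 para obtener a = -402.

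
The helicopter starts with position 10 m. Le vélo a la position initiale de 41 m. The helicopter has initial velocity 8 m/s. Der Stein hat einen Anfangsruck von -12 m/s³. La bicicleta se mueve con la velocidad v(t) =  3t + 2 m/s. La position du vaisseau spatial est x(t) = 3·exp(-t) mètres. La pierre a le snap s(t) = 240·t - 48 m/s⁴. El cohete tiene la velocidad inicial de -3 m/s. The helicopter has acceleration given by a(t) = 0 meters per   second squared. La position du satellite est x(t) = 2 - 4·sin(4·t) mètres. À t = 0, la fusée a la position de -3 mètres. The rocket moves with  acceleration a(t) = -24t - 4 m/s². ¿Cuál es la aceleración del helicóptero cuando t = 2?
Usando a(t) = 0 y sustituyendo t = 2, encontramos a = 0.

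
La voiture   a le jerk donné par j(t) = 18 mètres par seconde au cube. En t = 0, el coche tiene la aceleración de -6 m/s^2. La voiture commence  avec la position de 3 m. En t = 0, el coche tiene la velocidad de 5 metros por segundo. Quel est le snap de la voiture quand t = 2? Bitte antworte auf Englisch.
We must differentiate our jerk equation j(t) = 18 1 time. Differentiating jerk, we get snap: s(t) = 0. Using s(t) = 0 and substituting t = 2, we find s = 0.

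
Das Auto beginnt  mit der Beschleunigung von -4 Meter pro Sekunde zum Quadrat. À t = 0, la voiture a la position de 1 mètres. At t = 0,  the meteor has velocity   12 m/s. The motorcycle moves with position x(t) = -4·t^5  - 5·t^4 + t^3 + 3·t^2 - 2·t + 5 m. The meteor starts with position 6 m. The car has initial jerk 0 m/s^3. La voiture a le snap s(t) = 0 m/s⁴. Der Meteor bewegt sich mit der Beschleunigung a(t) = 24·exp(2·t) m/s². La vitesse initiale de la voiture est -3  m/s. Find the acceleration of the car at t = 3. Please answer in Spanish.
Para resolver esto, necesitamos tomar 2 integrales de nuestra ecuación del snap s(t) = 0. Tomando ∫s(t)dt y aplicando j(0) = 0, encontramos j(t) = 0. La antiderivada de la sacudida, con a(0) = -4, da la aceleración: a(t) = -4. De la ecuación de la aceleración a(t) = -4, sustituimos t = 3 para obtener a = -4.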